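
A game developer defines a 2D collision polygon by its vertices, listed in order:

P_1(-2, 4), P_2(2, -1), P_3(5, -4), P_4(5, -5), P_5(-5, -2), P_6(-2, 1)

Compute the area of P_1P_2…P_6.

32

Apply the shoelace formula: 2A = Σ (x_i·y_{i+1} − x_{i+1}·y_i), indices taken mod 6.
Σ = (-6) + (-3) + (-5) + (-35) + (-9) + (-6) = -64
Area = |Σ|/2 = 32.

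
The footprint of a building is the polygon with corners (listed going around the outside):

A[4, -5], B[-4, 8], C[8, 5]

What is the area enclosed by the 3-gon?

66

Apply Gauss's area formula: 2A = Σ (x_i·y_{i+1} − x_{i+1}·y_i), indices taken mod 3.
Cross-terms: 12, -84, -60  ⇒  Σ = -132
Area = |Σ|/2 = 66.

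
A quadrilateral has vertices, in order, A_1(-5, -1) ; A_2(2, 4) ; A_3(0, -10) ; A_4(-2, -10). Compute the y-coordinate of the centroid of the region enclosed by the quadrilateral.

Apply Gauss's area formula. First the cross-terms c_i = x_i·y_{i+1} − x_{i+1}·y_i:
  -18, -20, -20, -48  ⇒  2A = -106, A = -53.
Then Σ (y_i + y_{i+1})·c_i = 994, so ȳ = 994 / (6·(-53)) = -497/159.

-497/159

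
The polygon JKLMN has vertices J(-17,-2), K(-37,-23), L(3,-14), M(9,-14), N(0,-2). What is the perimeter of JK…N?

|JK| = √((-20)² + (-21)²) = √841 = 29
|KL| = √((40)² + (9)²) = √1681 = 41
|LM| = √((6)² + (0)²) = √36 = 6
|MN| = √((-9)² + (12)²) = √225 = 15
|NJ| = √((-17)² + (0)²) = √289 = 17
Perimeter = 29 + 41 + 6 + 15 + 17 = 108.

108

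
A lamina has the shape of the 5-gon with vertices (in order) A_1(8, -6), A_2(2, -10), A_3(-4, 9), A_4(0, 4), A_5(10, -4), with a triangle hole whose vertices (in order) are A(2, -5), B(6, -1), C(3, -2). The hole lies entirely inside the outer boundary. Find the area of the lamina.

Outer boundary:
Apply the shoelace (surveyor's) formula: 2A = Σ (x_i·y_{i+1} − x_{i+1}·y_i), indices taken mod 5.
Cross-terms: -68, -22, -16, -40, -28  ⇒  Σ = -174
Area = |Σ|/2 = 87.
Hole:
Apply Gauss's area formula: 2A = Σ (x_i·y_{i+1} − x_{i+1}·y_i), indices taken mod 3.
Σ = (28) + (-9) + (-11) = 8
Area = |Σ|/2 = 4.
Net area = 87 − 4 = 83.

83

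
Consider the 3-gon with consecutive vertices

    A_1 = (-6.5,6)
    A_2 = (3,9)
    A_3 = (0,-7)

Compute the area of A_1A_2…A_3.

71.5

Apply the shoelace formula: 2A = Σ (x_i·y_{i+1} − x_{i+1}·y_i), indices taken mod 3.
Cross-terms: -76.5, -21, -45.5  ⇒  Σ = -143
Area = |Σ|/2 = 71.5.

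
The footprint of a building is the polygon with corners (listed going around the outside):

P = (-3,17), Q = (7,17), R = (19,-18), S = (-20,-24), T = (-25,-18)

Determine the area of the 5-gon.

1077

Σ = (-170) + (-449) + (-816) + (-240) + (-479) = -2154
Area = |Σ|/2 = 1077.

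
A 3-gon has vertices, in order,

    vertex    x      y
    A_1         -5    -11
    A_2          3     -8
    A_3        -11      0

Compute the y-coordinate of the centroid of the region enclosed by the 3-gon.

Apply the shoelace (surveyor's) formula. First the cross-terms c_i = x_i·y_{i+1} − x_{i+1}·y_i:
  73, -88, 121  ⇒  2A = 106, A = 53.
Then Σ (y_i + y_{i+1})·c_i = -2014, so ȳ = -2014 / (6·53) = -19/3.

-19/3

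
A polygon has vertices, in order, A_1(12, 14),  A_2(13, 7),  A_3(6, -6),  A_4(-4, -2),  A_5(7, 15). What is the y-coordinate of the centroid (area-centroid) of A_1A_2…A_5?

Apply Gauss's area formula. First the cross-terms c_i = x_i·y_{i+1} − x_{i+1}·y_i:
  -98, -120, -36, -46, -82  ⇒  2A = -382, A = -191.
Then Σ (y_i + y_{i+1})·c_i = -4866, so ȳ = -4866 / (6·(-191)) = 811/191.

811/191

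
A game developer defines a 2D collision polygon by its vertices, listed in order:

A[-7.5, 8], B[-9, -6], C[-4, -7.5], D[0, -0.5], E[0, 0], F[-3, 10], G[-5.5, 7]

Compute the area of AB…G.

102.5

Σ = (117) + (43.5) + (2) + (0) + (0) + (34) + (8.5) = 205
Area = |Σ|/2 = 102.5.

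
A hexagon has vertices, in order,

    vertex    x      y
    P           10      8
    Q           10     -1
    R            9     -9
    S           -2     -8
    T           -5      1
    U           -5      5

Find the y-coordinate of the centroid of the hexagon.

-34/59

Apply Gauss's area formula. First the cross-terms c_i = x_i·y_{i+1} − x_{i+1}·y_i:
  -90, -81, -90, -42, -20, -90  ⇒  2A = -413, A = -206.5.
Then Σ (y_i + y_{i+1})·c_i = 714, so ȳ = 714 / (6·(-206.5)) = -34/59.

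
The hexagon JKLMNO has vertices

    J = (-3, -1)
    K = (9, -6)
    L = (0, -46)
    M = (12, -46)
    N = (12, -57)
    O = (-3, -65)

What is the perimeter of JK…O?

|JK| = √((12)² + (-5)²) = √169 = 13
|KL| = √((-9)² + (-40)²) = √1681 = 41
|LM| = √((12)² + (0)²) = √144 = 12
|MN| = √((0)² + (-11)²) = √121 = 11
|NO| = √((-15)² + (-8)²) = √289 = 17
|OJ| = √((0)² + (64)²) = √4096 = 64
Perimeter = 13 + 41 + 12 + 11 + 17 + 64 = 158.

158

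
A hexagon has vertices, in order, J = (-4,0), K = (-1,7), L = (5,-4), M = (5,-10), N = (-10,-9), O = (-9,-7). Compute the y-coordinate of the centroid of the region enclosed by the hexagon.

Apply Gauss's area formula. First the cross-terms c_i = x_i·y_{i+1} − x_{i+1}·y_i:
  -28, -31, -30, -145, -11, -28  ⇒  2A = -273, A = -136.5.
Then Σ (y_i + y_{i+1})·c_i = 3258, so ȳ = 3258 / (6·(-136.5)) = -362/91.

-362/91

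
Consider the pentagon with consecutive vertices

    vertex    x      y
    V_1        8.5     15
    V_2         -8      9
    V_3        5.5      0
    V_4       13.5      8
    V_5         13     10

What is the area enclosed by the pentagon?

166

Σ = (196.5) + (-49.5) + (44) + (31) + (110) = 332
Area = |Σ|/2 = 166.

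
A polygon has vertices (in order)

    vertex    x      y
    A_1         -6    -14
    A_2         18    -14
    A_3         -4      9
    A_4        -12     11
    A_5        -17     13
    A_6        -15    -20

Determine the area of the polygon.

581

Apply Gauss's area formula: 2A = Σ (x_i·y_{i+1} − x_{i+1}·y_i), indices taken mod 6.
Cross-terms: 336, 106, 64, 31, 535, 90  ⇒  Σ = 1162
Area = |Σ|/2 = 581.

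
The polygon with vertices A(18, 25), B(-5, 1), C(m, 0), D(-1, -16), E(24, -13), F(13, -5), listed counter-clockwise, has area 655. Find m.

-18

The doubled signed area Σ (x_i y_{i+1} − x_{i+1} y_i) is linear in m.
With m=0 it equals 1004; the coefficient of m is -17 (from the two edges through C).
So -17·m + 1004 = 2·655 = 1310 ⇒ m = -18.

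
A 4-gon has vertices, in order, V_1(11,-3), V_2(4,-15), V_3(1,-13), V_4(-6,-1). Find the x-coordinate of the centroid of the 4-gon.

97/36

Apply the shoelace (surveyor's) formula. First the cross-terms c_i = x_i·y_{i+1} − x_{i+1}·y_i:
  -153, -37, -79, 29  ⇒  2A = -240, A = -120.
Then Σ (x_i + x_{i+1})·c_i = -1940, so x̄ = -1940 / (6·(-120)) = 97/36.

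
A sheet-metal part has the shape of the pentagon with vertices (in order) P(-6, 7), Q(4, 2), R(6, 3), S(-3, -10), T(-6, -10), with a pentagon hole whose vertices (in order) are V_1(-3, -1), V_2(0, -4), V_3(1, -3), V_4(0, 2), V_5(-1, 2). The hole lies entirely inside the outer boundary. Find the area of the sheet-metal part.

98

Outer boundary:
Apply Gauss's area formula: 2A = Σ (x_i·y_{i+1} − x_{i+1}·y_i), indices taken mod 5.
P→Q: (-6)(2) − (4)(7) = -40
Q→R: (4)(3) − (6)(2) = 0
R→S: (6)(-10) − (-3)(3) = -51
S→T: (-3)(-10) − (-6)(-10) = -30
T→P: (-6)(7) − (-6)(-10) = -102
Σ = -223
Area = |Σ|/2 = 111.5.
Hole:
Apply the surveyor's formula: 2A = Σ (x_i·y_{i+1} − x_{i+1}·y_i), indices taken mod 5.
Σ = (12) + (4) + (2) + (2) + (7) = 27
Area = |Σ|/2 = 13.5.
Net area = 111.5 − 13.5 = 98.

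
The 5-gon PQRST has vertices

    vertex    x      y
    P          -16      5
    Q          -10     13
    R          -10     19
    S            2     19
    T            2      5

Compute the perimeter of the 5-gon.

|PQ| = √((6)² + (8)²) = √100 = 10
|QR| = √((0)² + (6)²) = √36 = 6
|RS| = √((12)² + (0)²) = √144 = 12
|ST| = √((0)² + (-14)²) = √196 = 14
|TP| = √((-18)² + (0)²) = √324 = 18
Perimeter = 10 + 6 + 12 + 14 + 18 = 60.

60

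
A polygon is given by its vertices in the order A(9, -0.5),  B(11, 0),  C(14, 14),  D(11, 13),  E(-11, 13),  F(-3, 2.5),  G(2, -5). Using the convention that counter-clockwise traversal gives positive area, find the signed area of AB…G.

269.5

Cross-terms: 5.5, 154, 28, 286, 11.5, 10, 44  ⇒  Σ = 539
Signed area = Σ/2 = 269.5 (positive ⇒ counter-clockwise traversal).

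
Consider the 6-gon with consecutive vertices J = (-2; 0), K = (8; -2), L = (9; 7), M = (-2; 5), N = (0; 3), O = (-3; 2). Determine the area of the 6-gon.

72

Σ = (4) + (74) + (59) + (-6) + (9) + (4) = 144
Area = |Σ|/2 = 72.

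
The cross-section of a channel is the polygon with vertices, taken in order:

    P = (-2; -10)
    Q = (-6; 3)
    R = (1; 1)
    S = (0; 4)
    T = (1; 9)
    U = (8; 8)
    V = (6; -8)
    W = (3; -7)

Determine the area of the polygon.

Apply the shoelace formula: 2A = Σ (x_i·y_{i+1} − x_{i+1}·y_i), indices taken mod 8.
Σ = (-66) + (-9) + (4) + (-4) + (-64) + (-112) + (-18) + (-44) = -313
Area = |Σ|/2 = 156.5.

156.5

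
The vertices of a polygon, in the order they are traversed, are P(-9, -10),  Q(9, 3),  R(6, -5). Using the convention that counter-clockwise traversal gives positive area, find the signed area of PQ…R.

-52.5

P→Q: (-9)(3) − (9)(-10) = 63
Q→R: (9)(-5) − (6)(3) = -63
R→P: (6)(-10) − (-9)(-5) = -105
Σ = -105
Signed area = Σ/2 = -52.5 (negative ⇒ clockwise traversal).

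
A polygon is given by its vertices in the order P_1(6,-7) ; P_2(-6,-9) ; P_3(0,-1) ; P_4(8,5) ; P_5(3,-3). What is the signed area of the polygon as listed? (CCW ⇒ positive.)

-62

Σ = (-96) + (6) + (8) + (-39) + (-3) = -124
Signed area = Σ/2 = -62 (negative ⇒ clockwise traversal).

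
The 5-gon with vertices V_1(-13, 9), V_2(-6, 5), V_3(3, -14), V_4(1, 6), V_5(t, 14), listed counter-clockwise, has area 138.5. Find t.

-3

Write out the shoelace sum; only the two edges meeting at V_5 involve t:
2·Area = [(1·14 − t·6) + (t·9 − (-13)·14)] + 90
       = 3·t + 286 = 277
⇒ t = -3.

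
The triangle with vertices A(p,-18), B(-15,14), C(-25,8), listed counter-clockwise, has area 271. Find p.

22

Write out the shoelace sum; only the two edges meeting at A involve p:
2·Area = [((-25)·(-18) − p·8) + (p·14 − (-15)·(-18))] + 230
       = 6·p + 410 = 542
⇒ p = 22.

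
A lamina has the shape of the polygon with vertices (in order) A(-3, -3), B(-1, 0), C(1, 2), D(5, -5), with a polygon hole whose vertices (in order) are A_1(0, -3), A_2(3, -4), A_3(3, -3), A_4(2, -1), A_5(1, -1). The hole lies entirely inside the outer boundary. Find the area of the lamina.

Outer boundary:
Apply the surveyor's formula: 2A = Σ (x_i·y_{i+1} − x_{i+1}·y_i), indices taken mod 4.
Σ = (-3) + (-2) + (-15) + (-30) = -50
Area = |Σ|/2 = 25.
Hole:
Apply Gauss's area formula: 2A = Σ (x_i·y_{i+1} − x_{i+1}·y_i), indices taken mod 5.
Cross-terms: 9, 3, 3, -1, -3  ⇒  Σ = 11
Area = |Σ|/2 = 5.5.
Net area = 25 − 5.5 = 19.5.

19.5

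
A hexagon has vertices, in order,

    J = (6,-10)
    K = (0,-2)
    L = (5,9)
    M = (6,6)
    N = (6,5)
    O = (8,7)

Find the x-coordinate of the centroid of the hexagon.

1019/228

Apply the shoelace (surveyor's) formula. First the cross-terms c_i = x_i·y_{i+1} − x_{i+1}·y_i:
  -12, 10, -24, -6, 2, -122  ⇒  2A = -152, A = -76.
Then Σ (x_i + x_{i+1})·c_i = -2038, so x̄ = -2038 / (6·(-76)) = 1019/228.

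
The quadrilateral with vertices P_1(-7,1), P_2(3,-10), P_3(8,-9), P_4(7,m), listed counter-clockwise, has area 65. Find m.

The doubled signed area Σ (x_i y_{i+1} − x_{i+1} y_i) is linear in m.
With m=0 it equals 190; the coefficient of m is 15 (from the two edges through P_4).
So 15·m + 190 = 2·65 = 130 ⇒ m = -4.

-4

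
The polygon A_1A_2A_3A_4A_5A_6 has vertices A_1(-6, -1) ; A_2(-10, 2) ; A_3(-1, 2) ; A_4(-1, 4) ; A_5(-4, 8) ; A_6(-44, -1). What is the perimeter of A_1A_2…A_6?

|A_1A_2| = √((-4)² + (3)²) = √25 = 5
|A_2A_3| = √((9)² + (0)²) = √81 = 9
|A_3A_4| = √((0)² + (2)²) = √4 = 2
|A_4A_5| = √((-3)² + (4)²) = √25 = 5
|A_5A_6| = √((-40)² + (-9)²) = √1681 = 41
|A_6A_1| = √((38)² + (0)²) = √1444 = 38
Perimeter = 5 + 9 + 2 + 5 + 41 + 38 = 100.

100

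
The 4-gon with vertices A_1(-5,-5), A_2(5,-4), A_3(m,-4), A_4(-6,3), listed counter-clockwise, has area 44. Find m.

6

Write out the shoelace sum; only the two edges meeting at A_3 involve m:
2·Area = [(5·(-4) − m·(-4)) + (m·3 − (-6)·(-4))] + 90
       = 7·m + 46 = 88
⇒ m = 6.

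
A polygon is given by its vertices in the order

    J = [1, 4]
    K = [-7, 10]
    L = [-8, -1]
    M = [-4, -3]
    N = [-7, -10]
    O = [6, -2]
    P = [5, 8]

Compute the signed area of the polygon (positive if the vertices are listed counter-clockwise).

Apply Gauss's area formula: 2A = Σ (x_i·y_{i+1} − x_{i+1}·y_i), indices taken mod 7.
Cross-terms: 38, 87, 20, 19, 74, 58, 12  ⇒  Σ = 308
Signed area = Σ/2 = 154 (positive ⇒ counter-clockwise traversal).

154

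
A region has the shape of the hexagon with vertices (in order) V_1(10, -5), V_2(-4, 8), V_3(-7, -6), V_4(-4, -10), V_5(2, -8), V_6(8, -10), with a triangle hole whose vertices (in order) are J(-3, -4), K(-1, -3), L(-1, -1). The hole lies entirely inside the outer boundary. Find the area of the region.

169

Outer boundary:
Cross-terms: 60, 80, 46, 52, 44, 60  ⇒  Σ = 342
Area = |Σ|/2 = 171.
Hole:
Apply the shoelace formula: 2A = Σ (x_i·y_{i+1} − x_{i+1}·y_i), indices taken mod 3.
Cross-terms: 5, -2, 1  ⇒  Σ = 4
Area = |Σ|/2 = 2.
Net area = 171 − 2 = 169.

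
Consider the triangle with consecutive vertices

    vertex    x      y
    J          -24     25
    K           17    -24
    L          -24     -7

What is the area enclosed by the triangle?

656

Σ = (151) + (-695) + (-768) = -1312
Area = |Σ|/2 = 656.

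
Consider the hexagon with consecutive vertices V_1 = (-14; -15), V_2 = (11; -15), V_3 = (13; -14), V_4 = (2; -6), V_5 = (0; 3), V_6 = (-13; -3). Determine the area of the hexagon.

Apply the shoelace (surveyor's) formula: 2A = Σ (x_i·y_{i+1} − x_{i+1}·y_i), indices taken mod 6.
Σ = (375) + (41) + (-50) + (6) + (39) + (153) = 564
Area = |Σ|/2 = 282.

282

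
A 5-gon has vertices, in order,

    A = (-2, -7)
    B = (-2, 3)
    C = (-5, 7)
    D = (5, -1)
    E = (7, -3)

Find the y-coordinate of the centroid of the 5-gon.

-41/28

Apply the shoelace (surveyor's) formula. First the cross-terms c_i = x_i·y_{i+1} − x_{i+1}·y_i:
  -20, 1, -30, -8, -55  ⇒  2A = -112, A = -56.
Then Σ (y_i + y_{i+1})·c_i = 492, so ȳ = 492 / (6·(-56)) = -41/28.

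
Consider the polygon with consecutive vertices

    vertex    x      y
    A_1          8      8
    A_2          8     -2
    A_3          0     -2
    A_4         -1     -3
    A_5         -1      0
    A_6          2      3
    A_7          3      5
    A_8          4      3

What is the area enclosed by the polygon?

Apply the surveyor's formula: 2A = Σ (x_i·y_{i+1} − x_{i+1}·y_i), indices taken mod 8.
A_1→A_2: (8)(-2) − (8)(8) = -80
A_2→A_3: (8)(-2) − (0)(-2) = -16
A_3→A_4: (0)(-3) − (-1)(-2) = -2
A_4→A_5: (-1)(0) − (-1)(-3) = -3
A_5→A_6: (-1)(3) − (2)(0) = -3
A_6→A_7: (2)(5) − (3)(3) = 1
A_7→A_8: (3)(3) − (4)(5) = -11
A_8→A_1: (4)(8) − (8)(3) = 8
Σ = -106
Area = |Σ|/2 = 53.

53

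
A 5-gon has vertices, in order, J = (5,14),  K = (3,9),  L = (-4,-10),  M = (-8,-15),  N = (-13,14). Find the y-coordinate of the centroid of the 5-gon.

1031/285

Apply the surveyor's formula. First the cross-terms c_i = x_i·y_{i+1} − x_{i+1}·y_i:
  3, 6, -20, -307, -252  ⇒  2A = -570, A = -285.
Then Σ (y_i + y_{i+1})·c_i = -6186, so ȳ = -6186 / (6·(-285)) = 1031/285.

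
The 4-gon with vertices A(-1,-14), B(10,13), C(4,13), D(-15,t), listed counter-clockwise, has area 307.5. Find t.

The doubled signed area Σ (x_i y_{i+1} − x_{i+1} y_i) is linear in t.
With t=0 it equals 610; the coefficient of t is 5 (from the two edges through D).
So 5·t + 610 = 2·307.5 = 615 ⇒ t = 1.

1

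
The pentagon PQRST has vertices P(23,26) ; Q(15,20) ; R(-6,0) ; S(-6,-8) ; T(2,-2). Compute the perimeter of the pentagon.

92

|PQ| = √((-8)² + (-6)²) = √100 = 10
|QR| = √((-21)² + (-20)²) = √841 = 29
|RS| = √((0)² + (-8)²) = √64 = 8
|ST| = √((8)² + (6)²) = √100 = 10
|TP| = √((21)² + (28)²) = √1225 = 35
Perimeter = 10 + 29 + 8 + 10 + 35 = 92.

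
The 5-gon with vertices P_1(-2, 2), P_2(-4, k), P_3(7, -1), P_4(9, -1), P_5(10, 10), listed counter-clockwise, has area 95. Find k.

The doubled signed area Σ (x_i y_{i+1} − x_{i+1} y_i) is linear in k.
With k=0 it equals 154; the coefficient of k is -9 (from the two edges through P_2).
So -9·k + 154 = 2·95 = 190 ⇒ k = -4.

-4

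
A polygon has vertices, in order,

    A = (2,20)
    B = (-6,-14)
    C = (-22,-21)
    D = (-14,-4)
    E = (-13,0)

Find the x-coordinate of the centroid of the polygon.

-2051/228

Apply the surveyor's formula. First the cross-terms c_i = x_i·y_{i+1} − x_{i+1}·y_i:
  92, -182, -206, -52, -260  ⇒  2A = -608, A = -304.
Then Σ (x_i + x_{i+1})·c_i = 16408, so x̄ = 16408 / (6·(-304)) = -2051/228.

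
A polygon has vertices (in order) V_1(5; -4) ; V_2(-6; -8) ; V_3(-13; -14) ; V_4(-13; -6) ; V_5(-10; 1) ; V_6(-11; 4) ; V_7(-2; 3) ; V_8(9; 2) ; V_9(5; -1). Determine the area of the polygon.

Cross-terms: -64, -20, -104, -73, -29, -25, -31, -19, -15  ⇒  Σ = -380
Area = |Σ|/2 = 190.

190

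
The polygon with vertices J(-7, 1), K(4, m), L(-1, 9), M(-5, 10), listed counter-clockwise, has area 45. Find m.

7

Write out the shoelace sum; only the two edges meeting at K involve m:
2·Area = [((-7)·m − 4·1) + (4·9 − (-1)·m)] + 100
       = -6·m + 132 = 90
⇒ m = 7.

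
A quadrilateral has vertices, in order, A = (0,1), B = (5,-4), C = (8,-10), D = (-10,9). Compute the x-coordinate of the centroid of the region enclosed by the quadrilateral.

103/183

Apply the surveyor's formula. First the cross-terms c_i = x_i·y_{i+1} − x_{i+1}·y_i:
  -5, -18, -28, -10  ⇒  2A = -61, A = -30.5.
Then Σ (x_i + x_{i+1})·c_i = -103, so x̄ = -103 / (6·(-30.5)) = 103/183.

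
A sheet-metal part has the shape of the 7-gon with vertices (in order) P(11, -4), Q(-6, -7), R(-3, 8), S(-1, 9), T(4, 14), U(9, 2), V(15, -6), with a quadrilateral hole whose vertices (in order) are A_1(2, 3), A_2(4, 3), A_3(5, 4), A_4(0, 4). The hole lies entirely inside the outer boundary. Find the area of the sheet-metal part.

214

Outer boundary:
Σ = (-101) + (-69) + (-19) + (-50) + (-118) + (-84) + (6) = -435
Area = |Σ|/2 = 217.5.
Hole:
Apply the shoelace formula: 2A = Σ (x_i·y_{i+1} − x_{i+1}·y_i), indices taken mod 4.
Σ = (-6) + (1) + (20) + (-8) = 7
Area = |Σ|/2 = 3.5.
Net area = 217.5 − 3.5 = 214.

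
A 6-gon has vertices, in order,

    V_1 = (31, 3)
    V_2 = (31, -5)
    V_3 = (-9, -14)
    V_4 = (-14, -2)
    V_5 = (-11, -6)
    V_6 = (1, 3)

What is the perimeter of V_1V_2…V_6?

112

|V_1V_2| = √((0)² + (-8)²) = √64 = 8
|V_2V_3| = √((-40)² + (-9)²) = √1681 = 41
|V_3V_4| = √((-5)² + (12)²) = √169 = 13
|V_4V_5| = √((3)² + (-4)²) = √25 = 5
|V_5V_6| = √((12)² + (9)²) = √225 = 15
|V_6V_1| = √((30)² + (0)²) = √900 = 30
Perimeter = 8 + 41 + 13 + 5 + 15 + 30 = 112.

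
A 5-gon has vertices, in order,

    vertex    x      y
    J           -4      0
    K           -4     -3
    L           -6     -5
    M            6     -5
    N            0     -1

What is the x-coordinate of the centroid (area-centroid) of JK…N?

-17/24

Apply Gauss's area formula. First the cross-terms c_i = x_i·y_{i+1} − x_{i+1}·y_i:
  12, 2, 60, -6, -4  ⇒  2A = 64, A = 32.
Then Σ (x_i + x_{i+1})·c_i = -136, so x̄ = -136 / (6·32) = -17/24.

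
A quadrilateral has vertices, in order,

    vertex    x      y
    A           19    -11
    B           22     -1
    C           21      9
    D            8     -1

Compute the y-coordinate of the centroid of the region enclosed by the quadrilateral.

Apply the shoelace formula. First the cross-terms c_i = x_i·y_{i+1} − x_{i+1}·y_i:
  223, 219, -93, -69  ⇒  2A = 280, A = 140.
Then Σ (y_i + y_{i+1})·c_i = -840, so ȳ = -840 / (6·140) = -1.

-1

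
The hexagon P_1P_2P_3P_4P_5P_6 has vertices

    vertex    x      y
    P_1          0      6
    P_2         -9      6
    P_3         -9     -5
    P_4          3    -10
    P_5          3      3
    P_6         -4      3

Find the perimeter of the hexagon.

|P_1P_2| = √((-9)² + (0)²) = √81 = 9
|P_2P_3| = √((0)² + (-11)²) = √121 = 11
|P_3P_4| = √((12)² + (-5)²) = √169 = 13
|P_4P_5| = √((0)² + (13)²) = √169 = 13
|P_5P_6| = √((-7)² + (0)²) = √49 = 7
|P_6P_1| = √((4)² + (3)²) = √25 = 5
Perimeter = 9 + 11 + 13 + 13 + 7 + 5 = 58.

58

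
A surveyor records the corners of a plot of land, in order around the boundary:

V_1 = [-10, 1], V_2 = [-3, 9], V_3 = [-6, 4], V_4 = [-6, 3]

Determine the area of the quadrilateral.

V_1→V_2: (-10)(9) − (-3)(1) = -87
V_2→V_3: (-3)(4) − (-6)(9) = 42
V_3→V_4: (-6)(3) − (-6)(4) = 6
V_4→V_1: (-6)(1) − (-10)(3) = 24
Σ = -15
Area = |Σ|/2 = 7.5.

7.5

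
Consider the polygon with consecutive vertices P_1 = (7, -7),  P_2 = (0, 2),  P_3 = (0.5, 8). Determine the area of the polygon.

23.25

Cross-terms: 14, -1, -59.5  ⇒  Σ = -46.5
Area = |Σ|/2 = 23.25.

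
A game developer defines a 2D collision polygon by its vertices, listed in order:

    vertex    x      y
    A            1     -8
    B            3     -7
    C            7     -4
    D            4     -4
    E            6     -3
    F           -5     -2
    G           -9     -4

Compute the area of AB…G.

52.5

Cross-terms: 17, 37, -12, 12, -27, 2, 76  ⇒  Σ = 105
Area = |Σ|/2 = 52.5.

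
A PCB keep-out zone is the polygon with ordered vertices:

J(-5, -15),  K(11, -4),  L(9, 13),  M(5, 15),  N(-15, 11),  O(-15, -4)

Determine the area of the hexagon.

572

Cross-terms: 185, 179, 70, 280, 225, 205  ⇒  Σ = 1144
Area = |Σ|/2 = 572.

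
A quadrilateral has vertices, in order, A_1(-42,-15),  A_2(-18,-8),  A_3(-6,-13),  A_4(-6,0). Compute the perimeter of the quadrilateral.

90

|A_1A_2| = √((24)² + (7)²) = √625 = 25
|A_2A_3| = √((12)² + (-5)²) = √169 = 13
|A_3A_4| = √((0)² + (13)²) = √169 = 13
|A_4A_1| = √((-36)² + (-15)²) = √1521 = 39
Perimeter = 25 + 13 + 13 + 39 = 90.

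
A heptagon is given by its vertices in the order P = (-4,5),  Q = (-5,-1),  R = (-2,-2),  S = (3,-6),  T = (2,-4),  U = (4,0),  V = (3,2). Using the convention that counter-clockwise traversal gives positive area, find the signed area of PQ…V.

Σ = (29) + (8) + (18) + (0) + (16) + (8) + (23) = 102
Signed area = Σ/2 = 51 (positive ⇒ counter-clockwise traversal).

51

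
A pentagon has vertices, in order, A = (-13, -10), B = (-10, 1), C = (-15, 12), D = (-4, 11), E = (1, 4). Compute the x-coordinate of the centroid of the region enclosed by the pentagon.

Apply the shoelace formula. First the cross-terms c_i = x_i·y_{i+1} − x_{i+1}·y_i:
  -113, -105, -117, -27, 42  ⇒  2A = -320, A = -160.
Then Σ (x_i + x_{i+1})·c_i = 7024, so x̄ = 7024 / (6·(-160)) = -439/60.

-439/60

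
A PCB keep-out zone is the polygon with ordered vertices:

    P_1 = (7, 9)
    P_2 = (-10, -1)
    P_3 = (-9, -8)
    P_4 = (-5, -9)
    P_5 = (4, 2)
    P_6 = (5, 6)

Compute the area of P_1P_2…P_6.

119

Apply Gauss's area formula: 2A = Σ (x_i·y_{i+1} − x_{i+1}·y_i), indices taken mod 6.
P_1→P_2: (7)(-1) − (-10)(9) = 83
P_2→P_3: (-10)(-8) − (-9)(-1) = 71
P_3→P_4: (-9)(-9) − (-5)(-8) = 41
P_4→P_5: (-5)(2) − (4)(-9) = 26
P_5→P_6: (4)(6) − (5)(2) = 14
P_6→P_1: (5)(9) − (7)(6) = 3
Σ = 238
Area = |Σ|/2 = 119.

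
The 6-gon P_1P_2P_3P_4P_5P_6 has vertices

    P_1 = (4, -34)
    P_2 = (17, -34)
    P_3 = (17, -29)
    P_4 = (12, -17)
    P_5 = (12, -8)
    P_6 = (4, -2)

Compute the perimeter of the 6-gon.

|P_1P_2| = √((13)² + (0)²) = √169 = 13
|P_2P_3| = √((0)² + (5)²) = √25 = 5
|P_3P_4| = √((-5)² + (12)²) = √169 = 13
|P_4P_5| = √((0)² + (9)²) = √81 = 9
|P_5P_6| = √((-8)² + (6)²) = √100 = 10
|P_6P_1| = √((0)² + (-32)²) = √1024 = 32
Perimeter = 13 + 5 + 13 + 9 + 10 + 32 = 82.

82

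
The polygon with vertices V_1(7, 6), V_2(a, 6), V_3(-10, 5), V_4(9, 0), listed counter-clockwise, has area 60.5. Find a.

Write out the shoelace sum; only the two edges meeting at V_2 involve a:
2·Area = [(7·6 − a·6) + (a·5 − (-10)·6)] + 9
       = -1·a + 111 = 121
⇒ a = -10.

-10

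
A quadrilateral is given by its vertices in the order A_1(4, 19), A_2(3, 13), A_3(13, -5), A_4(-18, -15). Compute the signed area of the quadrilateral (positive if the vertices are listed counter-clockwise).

-378

Apply the shoelace formula: 2A = Σ (x_i·y_{i+1} − x_{i+1}·y_i), indices taken mod 4.
Σ = (-5) + (-184) + (-285) + (-282) = -756
Signed area = Σ/2 = -378 (negative ⇒ clockwise traversal).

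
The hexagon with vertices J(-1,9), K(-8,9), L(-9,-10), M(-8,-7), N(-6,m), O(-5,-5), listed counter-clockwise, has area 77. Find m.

Write out the shoelace sum; only the two edges meeting at N involve m:
2·Area = [((-8)·m − (-6)·(-7)) + ((-6)·(-5) − (-5)·m)] + 157
       = -3·m + 145 = 154
⇒ m = -3.

-3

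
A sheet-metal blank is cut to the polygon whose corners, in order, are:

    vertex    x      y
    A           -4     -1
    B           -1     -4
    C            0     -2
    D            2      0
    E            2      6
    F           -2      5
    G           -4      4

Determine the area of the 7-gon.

43.5

Σ = (15) + (2) + (4) + (12) + (22) + (12) + (20) = 87
Area = |Σ|/2 = 43.5.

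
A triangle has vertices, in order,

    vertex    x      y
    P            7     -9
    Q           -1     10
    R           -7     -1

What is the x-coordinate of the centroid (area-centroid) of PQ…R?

-1/3

Apply the shoelace formula. First the cross-terms c_i = x_i·y_{i+1} − x_{i+1}·y_i:
  61, 71, 70  ⇒  2A = 202, A = 101.
Then Σ (x_i + x_{i+1})·c_i = -202, so x̄ = -202 / (6·101) = -1/3.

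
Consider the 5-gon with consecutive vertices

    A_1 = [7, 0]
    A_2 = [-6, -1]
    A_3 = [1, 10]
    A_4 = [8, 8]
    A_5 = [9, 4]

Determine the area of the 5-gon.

Σ = (-7) + (-59) + (-72) + (-40) + (-28) = -206
Area = |Σ|/2 = 103.

103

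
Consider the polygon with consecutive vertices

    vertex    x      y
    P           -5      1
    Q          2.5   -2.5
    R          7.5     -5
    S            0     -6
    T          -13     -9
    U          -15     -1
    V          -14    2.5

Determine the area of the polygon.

140.875

Apply the shoelace (surveyor's) formula: 2A = Σ (x_i·y_{i+1} − x_{i+1}·y_i), indices taken mod 7.
Cross-terms: 10, 6.25, -45, -78, -122, -51.5, -1.5  ⇒  Σ = -281.75
Area = |Σ|/2 = 140.875.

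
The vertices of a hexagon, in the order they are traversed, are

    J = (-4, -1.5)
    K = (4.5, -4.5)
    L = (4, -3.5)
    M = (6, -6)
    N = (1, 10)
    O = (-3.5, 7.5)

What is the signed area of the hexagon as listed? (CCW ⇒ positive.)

83.875

Σ = (24.75) + (2.25) + (-3) + (66) + (42.5) + (35.25) = 167.75
Signed area = Σ/2 = 83.875 (positive ⇒ counter-clockwise traversal).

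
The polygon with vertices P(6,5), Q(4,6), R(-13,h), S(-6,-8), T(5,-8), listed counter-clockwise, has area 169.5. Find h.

-2

The doubled signed area Σ (x_i y_{i+1} − x_{i+1} y_i) is linear in h.
With h=0 it equals 359; the coefficient of h is 10 (from the two edges through R).
So 10·h + 359 = 2·169.5 = 339 ⇒ h = -2.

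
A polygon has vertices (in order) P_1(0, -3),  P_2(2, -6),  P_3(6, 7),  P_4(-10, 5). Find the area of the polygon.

Cross-terms: 6, 50, 100, 30  ⇒  Σ = 186
Area = |Σ|/2 = 93.

93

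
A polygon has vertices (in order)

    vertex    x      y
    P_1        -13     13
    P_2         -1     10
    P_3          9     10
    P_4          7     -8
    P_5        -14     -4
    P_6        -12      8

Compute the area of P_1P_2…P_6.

Apply the surveyor's formula: 2A = Σ (x_i·y_{i+1} − x_{i+1}·y_i), indices taken mod 6.
Σ = (-117) + (-100) + (-142) + (-140) + (-160) + (-52) = -711
Area = |Σ|/2 = 355.5.

355.5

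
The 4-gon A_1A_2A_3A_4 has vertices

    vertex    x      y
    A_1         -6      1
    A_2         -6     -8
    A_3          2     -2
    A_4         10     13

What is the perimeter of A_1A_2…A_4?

|A_1A_2| = √((0)² + (-9)²) = √81 = 9
|A_2A_3| = √((8)² + (6)²) = √100 = 10
|A_3A_4| = √((8)² + (15)²) = √289 = 17
|A_4A_1| = √((-16)² + (-12)²) = √400 = 20
Perimeter = 9 + 10 + 17 + 20 = 56.

56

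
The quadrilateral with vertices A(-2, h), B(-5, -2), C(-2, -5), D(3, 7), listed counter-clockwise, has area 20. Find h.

0

The doubled signed area Σ (x_i y_{i+1} − x_{i+1} y_i) is linear in h.
With h=0 it equals 40; the coefficient of h is 8 (from the two edges through A).
So 8·h + 40 = 2·20 = 40 ⇒ h = 0.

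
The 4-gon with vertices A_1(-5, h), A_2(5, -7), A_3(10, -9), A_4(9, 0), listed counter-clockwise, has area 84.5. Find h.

7

Write out the shoelace sum; only the two edges meeting at A_1 involve h:
2·Area = [(9·h − (-5)·0) + ((-5)·(-7) − 5·h)] + 106
       = 4·h + 141 = 169
⇒ h = 7.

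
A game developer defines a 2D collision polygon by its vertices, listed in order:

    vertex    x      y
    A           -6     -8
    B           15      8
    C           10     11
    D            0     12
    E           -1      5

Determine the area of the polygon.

163.5

Apply the shoelace formula: 2A = Σ (x_i·y_{i+1} − x_{i+1}·y_i), indices taken mod 5.
Cross-terms: 72, 85, 120, 12, 38  ⇒  Σ = 327
Area = |Σ|/2 = 163.5.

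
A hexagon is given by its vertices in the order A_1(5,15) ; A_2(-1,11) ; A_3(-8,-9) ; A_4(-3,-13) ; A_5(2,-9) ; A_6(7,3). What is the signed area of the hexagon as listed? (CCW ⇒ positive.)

228

Apply Gauss's area formula: 2A = Σ (x_i·y_{i+1} − x_{i+1}·y_i), indices taken mod 6.
Σ = (70) + (97) + (77) + (53) + (69) + (90) = 456
Signed area = Σ/2 = 228 (positive ⇒ counter-clockwise traversal).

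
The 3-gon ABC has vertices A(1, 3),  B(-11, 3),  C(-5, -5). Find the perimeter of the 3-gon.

32

|AB| = √((-12)² + (0)²) = √144 = 12
|BC| = √((6)² + (-8)²) = √100 = 10
|CA| = √((6)² + (8)²) = √100 = 10
Perimeter = 12 + 10 + 10 = 32.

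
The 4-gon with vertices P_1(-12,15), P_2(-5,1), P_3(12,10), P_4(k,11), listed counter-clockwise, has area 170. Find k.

The doubled signed area Σ (x_i y_{i+1} − x_{i+1} y_i) is linear in k.
With k=0 it equals 265; the coefficient of k is 5 (from the two edges through P_4).
So 5·k + 265 = 2·170 = 340 ⇒ k = 15.

15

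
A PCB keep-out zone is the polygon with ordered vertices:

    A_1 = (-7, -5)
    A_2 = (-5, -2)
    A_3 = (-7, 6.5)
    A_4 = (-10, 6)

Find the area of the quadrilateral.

28.75

Apply the surveyor's formula: 2A = Σ (x_i·y_{i+1} − x_{i+1}·y_i), indices taken mod 4.
Cross-terms: -11, -46.5, 23, 92  ⇒  Σ = 57.5
Area = |Σ|/2 = 28.75.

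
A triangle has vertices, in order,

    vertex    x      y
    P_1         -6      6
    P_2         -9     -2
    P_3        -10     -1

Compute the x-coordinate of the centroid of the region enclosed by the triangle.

Apply the shoelace formula. First the cross-terms c_i = x_i·y_{i+1} − x_{i+1}·y_i:
  66, -11, -66  ⇒  2A = -11, A = -5.5.
Then Σ (x_i + x_{i+1})·c_i = 275, so x̄ = 275 / (6·(-5.5)) = -25/3.

-25/3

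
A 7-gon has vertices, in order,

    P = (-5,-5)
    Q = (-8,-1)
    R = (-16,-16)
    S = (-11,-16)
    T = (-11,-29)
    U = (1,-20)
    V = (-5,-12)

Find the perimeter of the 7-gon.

|PQ| = √((-3)² + (4)²) = √25 = 5
|QR| = √((-8)² + (-15)²) = √289 = 17
|RS| = √((5)² + (0)²) = √25 = 5
|ST| = √((0)² + (-13)²) = √169 = 13
|TU| = √((12)² + (9)²) = √225 = 15
|UV| = √((-6)² + (8)²) = √100 = 10
|VP| = √((0)² + (7)²) = √49 = 7
Perimeter = 5 + 17 + 5 + 13 + 15 + 10 + 7 = 72.

72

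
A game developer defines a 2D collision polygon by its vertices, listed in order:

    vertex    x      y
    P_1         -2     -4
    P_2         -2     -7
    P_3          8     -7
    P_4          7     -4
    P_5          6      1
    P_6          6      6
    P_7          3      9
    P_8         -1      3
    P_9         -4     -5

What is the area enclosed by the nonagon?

Σ = (6) + (70) + (17) + (31) + (30) + (36) + (18) + (17) + (6) = 231
Area = |Σ|/2 = 115.5.

115.5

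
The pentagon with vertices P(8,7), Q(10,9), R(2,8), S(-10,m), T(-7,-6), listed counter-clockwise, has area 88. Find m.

Write out the shoelace sum; only the two edges meeting at S involve m:
2·Area = [(2·m − (-10)·8) + ((-10)·(-6) − (-7)·m)] + 63
       = 9·m + 203 = 176
⇒ m = -3.

-3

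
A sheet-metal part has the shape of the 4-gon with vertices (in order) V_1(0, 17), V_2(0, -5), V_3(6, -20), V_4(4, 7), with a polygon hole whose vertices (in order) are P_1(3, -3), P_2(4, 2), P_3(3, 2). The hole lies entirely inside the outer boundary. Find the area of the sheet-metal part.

Outer boundary:
Σ = (0) + (30) + (122) + (68) = 220
Area = |Σ|/2 = 110.
Hole:
Apply Gauss's area formula: 2A = Σ (x_i·y_{i+1} − x_{i+1}·y_i), indices taken mod 3.
Cross-terms: 18, 2, -15  ⇒  Σ = 5
Area = |Σ|/2 = 2.5.
Net area = 110 − 2.5 = 107.5.

107.5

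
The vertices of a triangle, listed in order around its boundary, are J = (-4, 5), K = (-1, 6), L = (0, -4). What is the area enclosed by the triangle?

15.5

Apply the surveyor's formula: 2A = Σ (x_i·y_{i+1} − x_{i+1}·y_i), indices taken mod 3.
Σ = (-19) + (4) + (-16) = -31
Area = |Σ|/2 = 15.5.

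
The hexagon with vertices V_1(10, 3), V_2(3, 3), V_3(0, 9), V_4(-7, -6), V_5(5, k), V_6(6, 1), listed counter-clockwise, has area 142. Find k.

-10

The doubled signed area Σ (x_i y_{i+1} − x_{i+1} y_i) is linear in k.
With k=0 it equals 154; the coefficient of k is -13 (from the two edges through V_5).
So -13·k + 154 = 2·142 = 284 ⇒ k = -10.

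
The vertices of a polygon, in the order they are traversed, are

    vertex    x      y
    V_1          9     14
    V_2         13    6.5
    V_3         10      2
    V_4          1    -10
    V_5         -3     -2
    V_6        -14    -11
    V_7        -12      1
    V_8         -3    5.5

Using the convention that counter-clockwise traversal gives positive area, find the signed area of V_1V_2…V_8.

-296

Cross-terms: -123.5, -39, -102, -32, 5, -146, -63, -91.5  ⇒  Σ = -592
Signed area = Σ/2 = -296 (negative ⇒ clockwise traversal).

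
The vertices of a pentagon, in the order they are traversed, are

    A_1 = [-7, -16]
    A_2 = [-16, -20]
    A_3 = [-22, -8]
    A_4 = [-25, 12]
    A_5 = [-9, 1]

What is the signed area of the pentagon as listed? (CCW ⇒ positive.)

-329

Apply the surveyor's formula: 2A = Σ (x_i·y_{i+1} − x_{i+1}·y_i), indices taken mod 5.
Cross-terms: -116, -312, -464, 83, 151  ⇒  Σ = -658
Signed area = Σ/2 = -329 (negative ⇒ clockwise traversal).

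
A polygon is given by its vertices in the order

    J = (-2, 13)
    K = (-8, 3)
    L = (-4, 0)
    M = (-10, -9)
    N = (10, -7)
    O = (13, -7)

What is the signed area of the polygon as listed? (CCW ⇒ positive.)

241

Σ = (98) + (12) + (36) + (160) + (21) + (155) = 482
Signed area = Σ/2 = 241 (positive ⇒ counter-clockwise traversal).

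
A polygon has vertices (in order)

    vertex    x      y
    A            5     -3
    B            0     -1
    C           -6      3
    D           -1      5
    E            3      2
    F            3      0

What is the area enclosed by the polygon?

Apply the shoelace (surveyor's) formula: 2A = Σ (x_i·y_{i+1} − x_{i+1}·y_i), indices taken mod 6.
A→B: (5)(-1) − (0)(-3) = -5
B→C: (0)(3) − (-6)(-1) = -6
C→D: (-6)(5) − (-1)(3) = -27
D→E: (-1)(2) − (3)(5) = -17
E→F: (3)(0) − (3)(2) = -6
F→A: (3)(-3) − (5)(0) = -9
Σ = -70
Area = |Σ|/2 = 35.

35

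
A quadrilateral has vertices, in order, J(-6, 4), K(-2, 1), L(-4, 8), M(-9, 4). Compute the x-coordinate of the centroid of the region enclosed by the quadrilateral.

-82/17

Apply the surveyor's formula. First the cross-terms c_i = x_i·y_{i+1} − x_{i+1}·y_i:
  2, -12, 56, -12  ⇒  2A = 34, A = 17.
Then Σ (x_i + x_{i+1})·c_i = -492, so x̄ = -492 / (6·17) = -82/17.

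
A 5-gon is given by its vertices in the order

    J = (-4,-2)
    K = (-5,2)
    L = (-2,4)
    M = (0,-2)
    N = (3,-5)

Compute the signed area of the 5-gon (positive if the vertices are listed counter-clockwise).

Cross-terms: -18, -16, 4, 6, -26  ⇒  Σ = -50
Signed area = Σ/2 = -25 (negative ⇒ clockwise traversal).

-25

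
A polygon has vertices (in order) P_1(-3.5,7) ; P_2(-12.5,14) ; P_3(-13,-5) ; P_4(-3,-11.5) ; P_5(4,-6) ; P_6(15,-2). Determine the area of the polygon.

Apply Gauss's area formula: 2A = Σ (x_i·y_{i+1} − x_{i+1}·y_i), indices taken mod 6.
Cross-terms: 38.5, 244.5, 134.5, 64, 82, 98  ⇒  Σ = 661.5
Area = |Σ|/2 = 330.75.

330.75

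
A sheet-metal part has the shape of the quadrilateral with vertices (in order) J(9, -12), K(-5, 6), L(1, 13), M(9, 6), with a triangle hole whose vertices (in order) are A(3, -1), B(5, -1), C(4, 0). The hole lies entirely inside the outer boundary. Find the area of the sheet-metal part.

Outer boundary:
Σ = (-6) + (-71) + (-111) + (-162) = -350
Area = |Σ|/2 = 175.
Hole:
Cross-terms: 2, 4, -4  ⇒  Σ = 2
Area = |Σ|/2 = 1.
Net area = 175 − 1 = 174.

174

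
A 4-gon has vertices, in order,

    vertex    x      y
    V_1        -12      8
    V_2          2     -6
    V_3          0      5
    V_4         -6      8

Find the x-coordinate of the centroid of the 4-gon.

-11/3

Apply the surveyor's formula. First the cross-terms c_i = x_i·y_{i+1} − x_{i+1}·y_i:
  56, 10, 30, 48  ⇒  2A = 144, A = 72.
Then Σ (x_i + x_{i+1})·c_i = -1584, so x̄ = -1584 / (6·72) = -11/3.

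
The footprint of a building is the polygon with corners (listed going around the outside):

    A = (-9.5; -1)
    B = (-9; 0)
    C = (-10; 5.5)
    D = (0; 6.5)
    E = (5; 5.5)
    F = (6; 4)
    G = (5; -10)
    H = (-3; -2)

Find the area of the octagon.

152.5

A→B: (-9.5)(0) − (-9)(-1) = -9
B→C: (-9)(5.5) − (-10)(0) = -49.5
C→D: (-10)(6.5) − (0)(5.5) = -65
D→E: (0)(5.5) − (5)(6.5) = -32.5
E→F: (5)(4) − (6)(5.5) = -13
F→G: (6)(-10) − (5)(4) = -80
G→H: (5)(-2) − (-3)(-10) = -40
H→A: (-3)(-1) − (-9.5)(-2) = -16
Σ = -305
Area = |Σ|/2 = 152.5.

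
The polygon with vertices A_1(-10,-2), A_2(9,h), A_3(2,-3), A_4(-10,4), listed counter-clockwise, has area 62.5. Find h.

Write out the shoelace sum; only the two edges meeting at A_2 involve h:
2·Area = [((-10)·h − 9·(-2)) + (9·(-3) − 2·h)] + 38
       = -12·h + 29 = 125
⇒ h = -8.

-8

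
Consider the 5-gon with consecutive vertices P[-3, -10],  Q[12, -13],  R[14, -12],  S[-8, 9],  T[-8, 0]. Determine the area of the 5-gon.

189.5

P→Q: (-3)(-13) − (12)(-10) = 159
Q→R: (12)(-12) − (14)(-13) = 38
R→S: (14)(9) − (-8)(-12) = 30
S→T: (-8)(0) − (-8)(9) = 72
T→P: (-8)(-10) − (-3)(0) = 80
Σ = 379
Area = |Σ|/2 = 189.5.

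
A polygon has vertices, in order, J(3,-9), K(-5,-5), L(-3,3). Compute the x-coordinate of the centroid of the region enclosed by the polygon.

Apply the shoelace (surveyor's) formula. First the cross-terms c_i = x_i·y_{i+1} − x_{i+1}·y_i:
  -60, -30, 18  ⇒  2A = -72, A = -36.
Then Σ (x_i + x_{i+1})·c_i = 360, so x̄ = 360 / (6·(-36)) = -5/3.

-5/3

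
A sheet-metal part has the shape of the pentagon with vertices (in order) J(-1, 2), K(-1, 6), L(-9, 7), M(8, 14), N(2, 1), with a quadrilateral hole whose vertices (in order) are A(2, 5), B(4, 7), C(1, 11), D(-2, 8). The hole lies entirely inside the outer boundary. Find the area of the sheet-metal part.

Outer boundary:
Apply the shoelace (surveyor's) formula: 2A = Σ (x_i·y_{i+1} − x_{i+1}·y_i), indices taken mod 5.
Cross-terms: -4, 47, -182, -20, 5  ⇒  Σ = -154
Area = |Σ|/2 = 77.
Hole:
Apply the shoelace (surveyor's) formula: 2A = Σ (x_i·y_{i+1} − x_{i+1}·y_i), indices taken mod 4.
Σ = (-6) + (37) + (30) + (-26) = 35
Area = |Σ|/2 = 17.5.
Net area = 77 − 17.5 = 59.5.

59.5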